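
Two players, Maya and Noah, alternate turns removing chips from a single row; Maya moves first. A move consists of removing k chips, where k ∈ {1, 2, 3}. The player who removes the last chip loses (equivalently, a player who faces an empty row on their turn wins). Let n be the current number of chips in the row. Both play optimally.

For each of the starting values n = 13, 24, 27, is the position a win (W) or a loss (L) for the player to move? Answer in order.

13: L, 24: W, 27: W

Compute win/loss labels from the base case upward. A position with no move is W. Any other position is W if it can reach an L in one move, else L.
n=0: no move; the opponent has just taken the last chip and therefore loses → W
n=1: L (sole option 0(W) is W)
n=2: W (go to 1, an L position)
n=3: W (go to 1, an L position)
n=4: W (go to 1, an L position)
n=5: L (options 4(W), 3(W), 2(W) are all W)
n=6: W (go to 5, an L position)
n=7: W (go to 5, an L position)
n=8: W (go to 5, an L position)
n=9: L (options 8(W), 7(W), 6(W) are all W)
n=10: W (go to 9, an L position)
n=11: W (go to 9, an L position)
n=12: W (go to 9, an L position)
n=13: L (options 12(W), 11(W), 10(W) are all W)
n=14: W (go to 13, an L position)
n=15: W (go to 13, an L position)
n=16: W (go to 13, an L position)
n=17: L (options 16(W), 15(W), 14(W) are all W)
n=18: W (go to 17, an L position)
n=19: W (go to 17, an L position)
n=20: W (go to 17, an L position)
n=21: L (options 20(W), 19(W), 18(W) are all W)
n=22: W (go to 21, an L position)
n=23: W (go to 21, an L position)
n=24: W (go to 21, an L position)
n=25: L (options 24(W), 23(W), 22(W) are all W)
n=26: W (go to 25, an L position)
n=27: W (go to 25, an L position)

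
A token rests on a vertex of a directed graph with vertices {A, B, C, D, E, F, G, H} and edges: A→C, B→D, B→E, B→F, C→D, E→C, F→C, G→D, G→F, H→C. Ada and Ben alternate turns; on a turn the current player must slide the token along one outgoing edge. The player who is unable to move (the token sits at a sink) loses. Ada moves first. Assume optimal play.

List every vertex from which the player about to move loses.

A, D, E, F, H

Build the W/L table. Terminal = L. A non-terminal position is W if it has a move to some L; otherwise it is L.
Every edge goes from a vertex to one that appears earlier in the order D, C, F, E, A, G, B, H, so processing vertices in that order labels each vertex after all of its successors.
D: no outgoing edge → L
C: →D(L), so W
F: →C(W) only, which is W, so L
E: →C(W) only, which is W, so L
A: →C(W) only, which is W, so L
G: →F(L), so W
B: →E(L), so W
H: →C(W) only, which is W, so L
Reading off the rows marked L gives the requested list; there are 5 such vertices.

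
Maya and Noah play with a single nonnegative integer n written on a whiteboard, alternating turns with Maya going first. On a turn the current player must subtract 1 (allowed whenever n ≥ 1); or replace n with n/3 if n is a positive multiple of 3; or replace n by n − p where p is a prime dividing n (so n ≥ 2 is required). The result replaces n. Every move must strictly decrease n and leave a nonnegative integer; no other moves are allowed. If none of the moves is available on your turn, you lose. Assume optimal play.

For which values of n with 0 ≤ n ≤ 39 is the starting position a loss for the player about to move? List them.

0, 4, 8, 14, 18, 22, 25, 27, 32, 35, 38

Work bottom-up. With no move the player to move loses. Otherwise the position is W if at least one move leads to an L position for the opponent, and L if every move leads to a W.
n=0: no move → L
n=1: can move to 0, which is L ⇒ W
n=2: can move to 0, which is L ⇒ W
n=3: can move to 0, which is L ⇒ W
n=4: moves to 2(W), 3(W); every one is W ⇒ L
n=5: can move to 0, which is L ⇒ W
n=6: can move to 4, which is L ⇒ W
n=7: can move to 0, which is L ⇒ W
n=8: moves to 6(W), 7(W); every one is W ⇒ L
n=9: can move to 8, which is L ⇒ W
n=10: can move to 8, which is L ⇒ W
n=11: can move to 0, which is L ⇒ W
n=12: can move to 4, which is L ⇒ W
n=13: can move to 0, which is L ⇒ W
n=14: moves to 7(W), 12(W), 13(W); every one is W ⇒ L
n=15: can move to 14, which is L ⇒ W
n=16: can move to 14, which is L ⇒ W
n=17: can move to 0, which is L ⇒ W
n=18: moves to 6(W), 15(W), 16(W), 17(W); every one is W ⇒ L
n=19: can move to 0, which is L ⇒ W
n=20: can move to 18, which is L ⇒ W
n=21: can move to 14, which is L ⇒ W
n=22: moves to 11(W), 20(W), 21(W); every one is W ⇒ L
n=23: can move to 0, which is L ⇒ W
n=24: can move to 8, which is L ⇒ W
n=25: moves to 20(W), 24(W); every one is W ⇒ L
n=26: can move to 25, which is L ⇒ W
n=27: moves to 9(W), 24(W), 26(W); every one is W ⇒ L
n=28: can move to 27, which is L ⇒ W
n=29: can move to 0, which is L ⇒ W
n=30: can move to 25, which is L ⇒ W
n=31: can move to 0, which is L ⇒ W
n=32: moves to 30(W), 31(W); every one is W ⇒ L
n=33: can move to 22, which is L ⇒ W
n=34: can move to 32, which is L ⇒ W
n=35: moves to 28(W), 30(W), 34(W); every one is W ⇒ L
n=36: can move to 35, which is L ⇒ W
n=37: can move to 0, which is L ⇒ W
n=38: moves to 19(W), 36(W), 37(W); every one is W ⇒ L
n=39: can move to 38, which is L ⇒ W
The losing starting values of n are exactly the entries labelled L in this table (11 of them).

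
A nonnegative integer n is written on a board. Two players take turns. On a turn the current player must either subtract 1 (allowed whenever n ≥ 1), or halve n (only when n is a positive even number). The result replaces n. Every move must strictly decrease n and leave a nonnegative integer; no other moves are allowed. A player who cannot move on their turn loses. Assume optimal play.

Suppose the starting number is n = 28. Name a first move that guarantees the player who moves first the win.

Compute win/loss labels from the base case upward. A position with no move is L. Any other position is W if it can reach an L in one move, else L.
n=0: no move → L
n=1: reaches L-position 0 → W
n=2: only reaches 1(W), which is W → L
n=3: reaches L-position 2 → W
n=4: reaches L-position 2 → W
n=5: only reaches 4(W), which is W → L
n=6: reaches L-position 5 → W
n=7: only reaches 6(W), which is W → L
n=8: reaches L-position 7 → W
n=9: only reaches 8(W), which is W → L
n=10: reaches L-position 5 → W
n=11: only reaches 10(W), which is W → L
n=12: reaches L-position 11 → W
n=13: only reaches 12(W), which is W → L
n=14: reaches L-position 7 → W
n=15: only reaches 14(W), which is W → L
n=16: reaches L-position 15 → W
n=17: only reaches 16(W), which is W → L
n=18: reaches L-position 9 → W
n=19: only reaches 18(W), which is W → L
n=20: reaches L-position 19 → W
n=21: only reaches 20(W), which is W → L
n=22: reaches L-position 11 → W
n=23: only reaches 22(W), which is W → L
n=24: reaches L-position 23 → W
n=25: only reaches 24(W), which is W → L
n=26: reaches L-position 13 → W
n=27: only reaches 26(W), which is W → L
n=28: reaches L-position 27 → W
From 28, the L positions reachable in one move are: 27.

Move to 27.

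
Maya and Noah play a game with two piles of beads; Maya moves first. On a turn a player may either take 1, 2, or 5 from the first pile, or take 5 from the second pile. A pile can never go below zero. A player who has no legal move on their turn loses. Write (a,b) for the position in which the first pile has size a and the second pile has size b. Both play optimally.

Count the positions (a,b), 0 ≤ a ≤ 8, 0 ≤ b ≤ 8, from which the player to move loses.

27

Classify positions by backward induction: terminal positions (no move available) are L. From any other position, the mover wins iff some move reaches an L.
Every move lowers a or b (never raises either), so fill the grid row by row in increasing a, and left to right within a row: each cell's successors are then already labelled.
      b=0  b=1  b=2  b=3  b=4  b=5  b=6  b=7  b=8
a=0:    L    L    L    L    L    W    W    W    W
a=1:    W    W    W    W    W    L    L    L    L
a=2:    W    W    W    W    W    W    W    W    W
a=3:    L    L    L    L    L    W    W    W    W
a=4:    W    W    W    W    W    L    L    L    L
a=5:    W    W    W    W    W    W    W    W    W
a=6:    L    L    L    L    L    W    W    W    W
a=7:    W    W    W    W    W    L    L    L    L
a=8:    W    W    W    W    W    W    W    W    W
Cells with no legal move (terminal, hence L): (0,0), (0,1), (0,2), (0,3), (0,4).
The remaining L cells, each justified by listing all of its moves:
(1,5): moves to (0,5)(W), (1,0)(W); every one is W ⇒ L
(1,6): moves to (0,6)(W), (1,1)(W); every one is W ⇒ L
(1,7): moves to (0,7)(W), (1,2)(W); every one is W ⇒ L
(1,8): moves to (0,8)(W), (1,3)(W); every one is W ⇒ L
(3,0): moves to (2,0)(W), (1,0)(W); every one is W ⇒ L
(3,1): moves to (2,1)(W), (1,1)(W); every one is W ⇒ L
(3,2): moves to (2,2)(W), (1,2)(W); every one is W ⇒ L
(3,3): moves to (2,3)(W), (1,3)(W); every one is W ⇒ L
(3,4): moves to (2,4)(W), (1,4)(W); every one is W ⇒ L
(4,5): moves to (3,5)(W), (2,5)(W), (4,0)(W); every one is W ⇒ L
(4,6): moves to (3,6)(W), (2,6)(W), (4,1)(W); every one is W ⇒ L
(4,7): moves to (3,7)(W), (2,7)(W), (4,2)(W); every one is W ⇒ L
(4,8): moves to (3,8)(W), (2,8)(W), (4,3)(W); every one is W ⇒ L
(6,0): moves to (5,0)(W), (4,0)(W), (1,0)(W); every one is W ⇒ L
(6,1): moves to (5,1)(W), (4,1)(W), (1,1)(W); every one is W ⇒ L
(6,2): moves to (5,2)(W), (4,2)(W), (1,2)(W); every one is W ⇒ L
(6,3): moves to (5,3)(W), (4,3)(W), (1,3)(W); every one is W ⇒ L
(6,4): moves to (5,4)(W), (4,4)(W), (1,4)(W); every one is W ⇒ L
(7,5): moves to (6,5)(W), (5,5)(W), (2,5)(W), (7,0)(W); every one is W ⇒ L
(7,6): moves to (6,6)(W), (5,6)(W), (2,6)(W), (7,1)(W); every one is W ⇒ L
(7,7): moves to (6,7)(W), (5,7)(W), (2,7)(W), (7,2)(W); every one is W ⇒ L
(7,8): moves to (6,8)(W), (5,8)(W), (2,8)(W), (7,3)(W); every one is W ⇒ L
Every other cell has at least one move into one of the L cells above, so it is W.
L cells per row: a=0: 5, a=1: 4, a=2: 0, a=3: 5, a=4: 4, a=5: 0, a=6: 5, a=7: 4, a=8: 0; total 27.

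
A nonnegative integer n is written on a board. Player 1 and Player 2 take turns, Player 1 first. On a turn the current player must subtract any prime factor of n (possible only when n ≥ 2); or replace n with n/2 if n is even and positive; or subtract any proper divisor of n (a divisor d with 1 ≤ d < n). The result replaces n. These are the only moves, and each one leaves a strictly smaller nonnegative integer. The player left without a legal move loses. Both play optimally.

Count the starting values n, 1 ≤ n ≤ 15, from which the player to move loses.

4

Label each position W (a win for the player to move) or L (a loss). A position with no legal move is L; any other position is W exactly when some move reaches an L, and L when every move reaches a W.
n=0: no move → L
n=1: no move → L
n=2: W (go to 0, an L position)
n=3: W (go to 0, an L position)
n=4: L (options 2(W), 3(W) are all W)
n=5: W (go to 0, an L position)
n=6: W (go to 4, an L position)
n=7: W (go to 0, an L position)
n=8: W (go to 4, an L position)
n=9: L (options 6(W), 8(W) are all W)
n=10: W (go to 9, an L position)
n=11: W (go to 0, an L position)
n=12: W (go to 9, an L position)
n=13: W (go to 0, an L position)
n=14: L (options 7(W), 12(W), 13(W) are all W)
n=15: W (go to 14, an L position)
L entries with 1 ≤ n ≤ 15 (n=0 is outside the asked range and is not counted): n = 1, 4, 9, 14; that makes 4.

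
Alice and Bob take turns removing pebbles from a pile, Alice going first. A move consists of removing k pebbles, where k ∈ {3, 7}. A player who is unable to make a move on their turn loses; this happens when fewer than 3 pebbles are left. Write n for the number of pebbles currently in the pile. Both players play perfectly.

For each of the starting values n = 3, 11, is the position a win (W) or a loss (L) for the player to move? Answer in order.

3: W, 11: L

Work bottom-up. With no move the player to move loses. Otherwise the position is W if at least one move leads to an L position for the opponent, and L if every move leads to a W.
n=0: no move → L
n=1: no move → L
n=2: no move → L
n=3: reaches L-position 0 → W
n=4: reaches L-position 1 → W
n=5: reaches L-position 2 → W
n=6: only reaches 3(W), which is W → L
n=7: reaches L-position 0 → W
n=8: reaches L-position 1 → W
n=9: reaches L-position 6 → W
n=10: only reaches 7(W), 3(W), all W → L
n=11: only reaches 8(W), 4(W), all W → L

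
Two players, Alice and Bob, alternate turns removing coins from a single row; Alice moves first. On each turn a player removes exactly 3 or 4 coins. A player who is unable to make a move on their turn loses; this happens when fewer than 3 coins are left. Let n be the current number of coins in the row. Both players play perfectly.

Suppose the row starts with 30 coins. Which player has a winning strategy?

Bob wins.

Build the W/L table. Terminal = L. A non-terminal position is W if it has a move to some L; otherwise it is L.
n=0: no move → L
n=1: no move → L
n=2: no move → L
n=3: W (go to 0, an L position)
n=4: W (go to 1, an L position)
n=5: W (go to 2, an L position)
n=6: W (go to 2, an L position)
n=7: L (options 4(W), 3(W) are all W)
n=8: L (options 5(W), 4(W) are all W)
n=9: L (options 6(W), 5(W) are all W)
n=10: W (go to 7, an L position)
n=11: W (go to 8, an L position)
n=12: W (go to 9, an L position)
n=13: W (go to 9, an L position)
n=14: L (options 11(W), 10(W) are all W)
n=15: L (options 12(W), 11(W) are all W)
n=16: L (options 13(W), 12(W) are all W)
n=17: W (go to 14, an L position)
n=18: W (go to 15, an L position)
n=19: W (go to 16, an L position)
n=20: W (go to 16, an L position)
n=21: L (options 18(W), 17(W) are all W)
n=22: L (options 19(W), 18(W) are all W)
n=23: L (options 20(W), 19(W) are all W)
n=24: W (go to 21, an L position)
n=25: W (go to 22, an L position)
n=26: W (go to 23, an L position)
n=27: W (go to 23, an L position)
n=28: L (options 25(W), 24(W) are all W)
n=29: L (options 26(W), 25(W) are all W)
n=30: L (options 27(W), 26(W) are all W)
Every move from 30 reaches a W position, so the mover loses.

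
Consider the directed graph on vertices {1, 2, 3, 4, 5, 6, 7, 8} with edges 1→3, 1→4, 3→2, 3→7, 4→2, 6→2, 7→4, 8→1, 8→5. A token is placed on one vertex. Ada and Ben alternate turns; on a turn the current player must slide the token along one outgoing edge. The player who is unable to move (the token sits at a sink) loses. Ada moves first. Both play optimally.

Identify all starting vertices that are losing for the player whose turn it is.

Work bottom-up. With no move the player to move loses. Otherwise the position is W if at least one move leads to an L position for the opponent, and L if every move leads to a W.
Every edge goes from a vertex to one that appears earlier in the order 2, 5, 6, 4, 7, 3, 1, 8, so processing vertices in that order labels each vertex after all of its successors.
2: no outgoing edge → L
5: no outgoing edge → L
6: can move to 2, which is L ⇒ W
4: can move to 2, which is L ⇒ W
7: the only move is to 4(W), a W ⇒ L
3: can move to 7, which is L ⇒ W
1: moves to 3(W), 4(W); every one is W ⇒ L
8: can move to 1, which is L ⇒ W
The losing starting vertices are exactly the entries labelled L in this table (4 of them).

1, 2, 5, 7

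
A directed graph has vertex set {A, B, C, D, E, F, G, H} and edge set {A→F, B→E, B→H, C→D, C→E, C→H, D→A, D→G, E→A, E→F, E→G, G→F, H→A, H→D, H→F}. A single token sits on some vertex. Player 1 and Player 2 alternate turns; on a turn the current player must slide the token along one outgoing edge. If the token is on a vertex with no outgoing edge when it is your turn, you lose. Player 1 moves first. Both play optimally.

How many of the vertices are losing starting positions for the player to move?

Build the W/L table. Terminal = L. A non-terminal position is W if it has a move to some L; otherwise it is L.
Every edge goes from a vertex to one that appears earlier in the order F, A, G, D, E, H, C, B, so processing vertices in that order labels each vertex after all of its successors.
F: no outgoing edge → L
A: W (go to F, an L position)
G: W (go to F, an L position)
D: L (options G(W), A(W) are all W)
E: W (go to F, an L position)
H: W (go to D, an L position)
C: W (go to D, an L position)
B: L (options H(W), E(W) are all W)
The L vertices are B, D, F; that is 3 in all.

3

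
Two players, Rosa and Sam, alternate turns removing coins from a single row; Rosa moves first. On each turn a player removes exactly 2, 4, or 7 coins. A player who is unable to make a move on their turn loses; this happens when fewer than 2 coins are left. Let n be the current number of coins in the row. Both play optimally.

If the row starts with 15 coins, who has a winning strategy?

Work bottom-up. With no move the player to move loses. Otherwise the position is W if at least one move leads to an L position for the opponent, and L if every move leads to a W.
n=0: no move → L
n=1: no move → L
n=2: reaches L-position 0 → W
n=3: reaches L-position 1 → W
n=4: reaches L-position 0 → W
n=5: reaches L-position 1 → W
n=6: only reaches 4(W), 2(W), all W → L
n=7: reaches L-position 0 → W
n=8: reaches L-position 6 → W
n=9: only reaches 7(W), 5(W), 2(W), all W → L
n=10: reaches L-position 6 → W
n=11: reaches L-position 9 → W
n=12: only reaches 10(W), 8(W), 5(W), all W → L
n=13: reaches L-position 9 → W
n=14: reaches L-position 12 → W
n=15: only reaches 13(W), 11(W), 8(W), all W → L
The starting position 15 is L: whatever Rosa does, the opponent receives a W position.

Sam wins.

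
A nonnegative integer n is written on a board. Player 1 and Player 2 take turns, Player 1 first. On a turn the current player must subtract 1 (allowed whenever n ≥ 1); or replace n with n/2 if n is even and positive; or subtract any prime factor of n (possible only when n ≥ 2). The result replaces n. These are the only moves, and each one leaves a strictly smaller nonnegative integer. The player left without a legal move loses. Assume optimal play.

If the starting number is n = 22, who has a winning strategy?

Work bottom-up. With no move the player to move loses. Otherwise the position is W if at least one move leads to an L position for the opponent, and L if every move leads to a W.
n=0: no move → L
n=1: W (go to 0, an L position)
n=2: W (go to 0, an L position)
n=3: W (go to 0, an L position)
n=4: L (options 2(W), 3(W) are all W)
n=5: W (go to 0, an L position)
n=6: W (go to 4, an L position)
n=7: W (go to 0, an L position)
n=8: W (go to 4, an L position)
n=9: L (options 6(W), 8(W) are all W)
n=10: W (go to 9, an L position)
n=11: W (go to 0, an L position)
n=12: W (go to 9, an L position)
n=13: W (go to 0, an L position)
n=14: L (options 7(W), 12(W), 13(W) are all W)
n=15: W (go to 14, an L position)
n=16: W (go to 14, an L position)
n=17: W (go to 0, an L position)
n=18: W (go to 9, an L position)
n=19: W (go to 0, an L position)
n=20: L (options 10(W), 15(W), 18(W), 19(W) are all W)
n=21: W (go to 14, an L position)
n=22: W (go to 20, an L position)
The starting position 22 is W: Player 1 should move to 20, handing over an L position.

Player 1 wins.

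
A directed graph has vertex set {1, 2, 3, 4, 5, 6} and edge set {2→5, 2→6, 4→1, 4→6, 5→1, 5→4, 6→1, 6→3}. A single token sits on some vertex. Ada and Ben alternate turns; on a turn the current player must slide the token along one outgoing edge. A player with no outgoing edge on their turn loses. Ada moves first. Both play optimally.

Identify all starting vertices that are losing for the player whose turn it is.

1, 2, 3

Work bottom-up. With no move the player to move loses. Otherwise the position is W if at least one move leads to an L position for the opponent, and L if every move leads to a W.
Every edge goes from a vertex to one that appears earlier in the order 1, 3, 6, 4, 5, 2, so processing vertices in that order labels each vertex after all of its successors.
1: no outgoing edge → L
3: no outgoing edge → L
6: W (go to 3, an L position)
4: W (go to 1, an L position)
5: W (go to 1, an L position)
2: L (options 5(W), 6(W) are all W)
The losing starting vertices are exactly the entries labelled L in this table (3 of them).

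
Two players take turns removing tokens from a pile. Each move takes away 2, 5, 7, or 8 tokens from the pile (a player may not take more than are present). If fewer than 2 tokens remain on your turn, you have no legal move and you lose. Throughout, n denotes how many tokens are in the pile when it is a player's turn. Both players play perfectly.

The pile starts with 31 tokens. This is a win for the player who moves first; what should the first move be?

Remove 7, leaving 24.

Positions with no move are L. A position that does have a move is losing for the player to move precisely when every available move leads to a winning position for the opponent. Fill in the labels:
n=0: no move → L
n=1: no move → L
n=2: can move to 0, which is L ⇒ W
n=3: can move to 1, which is L ⇒ W
n=4: the only move is to 2(W), a W ⇒ L
n=5: can move to 0, which is L ⇒ W
n=6: can move to 4, which is L ⇒ W
n=7: can move to 0, which is L ⇒ W
n=8: can move to 1, which is L ⇒ W
n=9: can move to 4, which is L ⇒ W
n=10: moves to 8(W), 5(W), 3(W), 2(W); every one is W ⇒ L
n=11: can move to 4, which is L ⇒ W
n=12: can move to 10, which is L ⇒ W
n=13: moves to 11(W), 8(W), 6(W), 5(W); every one is W ⇒ L
n=14: moves to 12(W), 9(W), 7(W), 6(W); every one is W ⇒ L
n=15: can move to 13, which is L ⇒ W
n=16: can move to 14, which is L ⇒ W
n=17: can move to 10, which is L ⇒ W
n=18: can move to 13, which is L ⇒ W
n=19: can move to 14, which is L ⇒ W
n=20: can move to 13, which is L ⇒ W
n=21: can move to 14, which is L ⇒ W
n=22: can move to 14, which is L ⇒ W
n=23: moves to 21(W), 18(W), 16(W), 15(W); every one is W ⇒ L
n=24: moves to 22(W), 19(W), 17(W), 16(W); every one is W ⇒ L
n=25: can move to 23, which is L ⇒ W
n=26: can move to 24, which is L ⇒ W
n=27: moves to 25(W), 22(W), 20(W), 19(W); every one is W ⇒ L
n=28: can move to 23, which is L ⇒ W
n=29: can move to 27, which is L ⇒ W
n=30: can move to 23, which is L ⇒ W
n=31: can move to 24, which is L ⇒ W
From 31, the L positions reachable in one move are: 24, 23. Any move reaching one of these is winning.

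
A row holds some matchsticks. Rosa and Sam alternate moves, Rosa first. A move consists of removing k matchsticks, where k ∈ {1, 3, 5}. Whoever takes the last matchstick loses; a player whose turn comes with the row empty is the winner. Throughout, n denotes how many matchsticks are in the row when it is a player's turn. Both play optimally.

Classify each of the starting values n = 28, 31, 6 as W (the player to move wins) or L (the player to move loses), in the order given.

Classify positions by backward induction: terminal positions (no move available) are W. From any other position, the mover wins iff some move reaches an L.
n=0: no move; the opponent has just taken the last matchstick and therefore loses → W
n=1: the only move is to 0(W), a W ⇒ L
n=2: can move to 1, which is L ⇒ W
n=3: moves to 2(W), 0(W); every one is W ⇒ L
n=4: can move to 3, which is L ⇒ W
n=5: moves to 4(W), 2(W), 0(W); every one is W ⇒ L
n=6: can move to 5, which is L ⇒ W
n=7: moves to 6(W), 4(W), 2(W); every one is W ⇒ L
n=8: can move to 7, which is L ⇒ W
n=9: moves to 8(W), 6(W), 4(W); every one is W ⇒ L
n=10: can move to 9, which is L ⇒ W
n=11: moves to 10(W), 8(W), 6(W); every one is W ⇒ L
n=12: can move to 11, which is L ⇒ W
n=13: moves to 12(W), 10(W), 8(W); every one is W ⇒ L
n=14: can move to 13, which is L ⇒ W
n=15: moves to 14(W), 12(W), 10(W); every one is W ⇒ L
n=16: can move to 15, which is L ⇒ W
n=17: moves to 16(W), 14(W), 12(W); every one is W ⇒ L
n=18: can move to 17, which is L ⇒ W
n=19: moves to 18(W), 16(W), 14(W); every one is W ⇒ L
n=20: can move to 19, which is L ⇒ W
n=21: moves to 20(W), 18(W), 16(W); every one is W ⇒ L
n=22: can move to 21, which is L ⇒ W
n=23: moves to 22(W), 20(W), 18(W); every one is W ⇒ L
n=24: can move to 23, which is L ⇒ W
n=25: moves to 24(W), 22(W), 20(W); every one is W ⇒ L
n=26: can move to 25, which is L ⇒ W
n=27: moves to 26(W), 24(W), 22(W); every one is W ⇒ L
n=28: can move to 27, which is L ⇒ W
n=29: moves to 28(W), 26(W), 24(W); every one is W ⇒ L
n=30: can move to 29, which is L ⇒ W
n=31: moves to 30(W), 28(W), 26(W); every one is W ⇒ L

28: W, 31: L, 6: W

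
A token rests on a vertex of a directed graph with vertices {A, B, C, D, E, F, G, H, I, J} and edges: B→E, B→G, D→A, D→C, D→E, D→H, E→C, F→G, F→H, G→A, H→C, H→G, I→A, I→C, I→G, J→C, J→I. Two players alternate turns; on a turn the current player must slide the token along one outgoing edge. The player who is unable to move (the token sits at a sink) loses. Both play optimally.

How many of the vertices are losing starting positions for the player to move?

4

Work bottom-up. With no move the player to move loses. Otherwise the position is W if at least one move leads to an L position for the opponent, and L if every move leads to a W.
Every edge goes from a vertex to one that appears earlier in the order A, C, G, I, H, E, F, J, B, D, so processing vertices in that order labels each vertex after all of its successors.
A: no outgoing edge → L
C: no outgoing edge → L
G: →A(L), so W
I: →C(L), so W
H: →C(L), so W
E: →C(L), so W
F: →H(W), G(W) — all W, so L
J: →C(L), so W
B: →E(W), G(W) — all W, so L
D: →C(L), so W
The L vertices are A, B, C, F; that is 4 in all.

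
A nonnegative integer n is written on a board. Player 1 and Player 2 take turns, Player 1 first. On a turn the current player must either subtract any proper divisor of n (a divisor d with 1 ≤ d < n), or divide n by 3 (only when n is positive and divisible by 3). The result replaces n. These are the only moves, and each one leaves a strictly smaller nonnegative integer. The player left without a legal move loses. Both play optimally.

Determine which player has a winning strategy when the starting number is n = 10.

Positions with no move are L. A position that does have a move is losing for the player to move precisely when every available move leads to a winning position for the opponent. Fill in the labels:
n=0: no move → L
n=1: no move → L
n=2: →1(L), so W
n=3: →1(L), so W
n=4: →2(W), 3(W) — all W, so L
n=5: →4(L), so W
n=6: →4(L), so W
n=7: →6(W) only, which is W, so L
n=8: →4(L), so W
n=9: →3(W), 6(W), 8(W) — all W, so L
n=10: →9(L), so W
From 10 Player 1 can move to 9, reaching an L position.

Player 1 wins.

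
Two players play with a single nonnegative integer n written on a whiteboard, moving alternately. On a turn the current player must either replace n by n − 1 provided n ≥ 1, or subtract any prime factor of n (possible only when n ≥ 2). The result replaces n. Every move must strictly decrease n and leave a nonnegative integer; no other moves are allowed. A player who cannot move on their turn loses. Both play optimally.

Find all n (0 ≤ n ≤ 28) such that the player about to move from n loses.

Build the W/L table. Terminal = L. A non-terminal position is W if it has a move to some L; otherwise it is L.
n=0: no move → L
n=1: reaches L-position 0 → W
n=2: reaches L-position 0 → W
n=3: reaches L-position 0 → W
n=4: only reaches 2(W), 3(W), all W → L
n=5: reaches L-position 0 → W
n=6: reaches L-position 4 → W
n=7: reaches L-position 0 → W
n=8: only reaches 6(W), 7(W), all W → L
n=9: reaches L-position 8 → W
n=10: reaches L-position 8 → W
n=11: reaches L-position 0 → W
n=12: only reaches 9(W), 10(W), 11(W), all W → L
n=13: reaches L-position 0 → W
n=14: reaches L-position 12 → W
n=15: reaches L-position 12 → W
n=16: only reaches 14(W), 15(W), all W → L
n=17: reaches L-position 0 → W
n=18: reaches L-position 16 → W
n=19: reaches L-position 0 → W
n=20: only reaches 15(W), 18(W), 19(W), all W → L
n=21: reaches L-position 20 → W
n=22: reaches L-position 20 → W
n=23: reaches L-position 0 → W
n=24: only reaches 21(W), 22(W), 23(W), all W → L
n=25: reaches L-position 20 → W
n=26: reaches L-position 24 → W
n=27: reaches L-position 24 → W
n=28: only reaches 21(W), 26(W), 27(W), all W → L
The losing starting values of n are exactly the entries labelled L in this table (8 of them).

0, 4, 8, 12, 16, 20, 24, 28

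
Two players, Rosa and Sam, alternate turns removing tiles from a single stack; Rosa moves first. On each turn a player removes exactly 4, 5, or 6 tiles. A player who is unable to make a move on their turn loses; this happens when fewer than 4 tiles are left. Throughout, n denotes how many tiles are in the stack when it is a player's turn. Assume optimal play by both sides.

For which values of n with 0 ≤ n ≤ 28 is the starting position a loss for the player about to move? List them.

0, 1, 2, 3, 10, 11, 12, 13, 20, 21, 22, 23

Work bottom-up. With no move the player to move loses. Otherwise the position is W if at least one move leads to an L position for the opponent, and L if every move leads to a W.
n=0: no move → L
n=1: no move → L
n=2: no move → L
n=3: no move → L
n=4: can move to 0, which is L ⇒ W
n=5: can move to 1, which is L ⇒ W
n=6: can move to 2, which is L ⇒ W
n=7: can move to 3, which is L ⇒ W
n=8: can move to 3, which is L ⇒ W
n=9: can move to 3, which is L ⇒ W
n=10: moves to 6(W), 5(W), 4(W); every one is W ⇒ L
n=11: moves to 7(W), 6(W), 5(W); every one is W ⇒ L
n=12: moves to 8(W), 7(W), 6(W); every one is W ⇒ L
n=13: moves to 9(W), 8(W), 7(W); every one is W ⇒ L
n=14: can move to 10, which is L ⇒ W
n=15: can move to 11, which is L ⇒ W
n=16: can move to 12, which is L ⇒ W
n=17: can move to 13, which is L ⇒ W
n=18: can move to 13, which is L ⇒ W
n=19: can move to 13, which is L ⇒ W
n=20: moves to 16(W), 15(W), 14(W); every one is W ⇒ L
n=21: moves to 17(W), 16(W), 15(W); every one is W ⇒ L
n=22: moves to 18(W), 17(W), 16(W); every one is W ⇒ L
n=23: moves to 19(W), 18(W), 17(W); every one is W ⇒ L
n=24: can move to 20, which is L ⇒ W
n=25: can move to 21, which is L ⇒ W
n=26: can move to 22, which is L ⇒ W
n=27: can move to 23, which is L ⇒ W
n=28: can move to 23, which is L ⇒ W
Reading off the rows marked L gives the requested list; there are 12 such values of n.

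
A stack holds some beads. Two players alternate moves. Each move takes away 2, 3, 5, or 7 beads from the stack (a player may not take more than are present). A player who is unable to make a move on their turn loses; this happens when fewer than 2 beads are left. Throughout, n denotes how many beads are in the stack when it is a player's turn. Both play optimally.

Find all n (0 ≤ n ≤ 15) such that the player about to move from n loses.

0, 1, 9, 10

Compute win/loss labels from the base case upward. A position with no move is L. Any other position is W if it can reach an L in one move, else L.
n=0: no move → L
n=1: no move → L
n=2: W (go to 0, an L position)
n=3: W (go to 1, an L position)
n=4: W (go to 1, an L position)
n=5: W (go to 0, an L position)
n=6: W (go to 1, an L position)
n=7: W (go to 0, an L position)
n=8: W (go to 1, an L position)
n=9: L (options 7(W), 6(W), 4(W), 2(W) are all W)
n=10: L (options 8(W), 7(W), 5(W), 3(W) are all W)
n=11: W (go to 9, an L position)
n=12: W (go to 10, an L position)
n=13: W (go to 10, an L position)
n=14: W (go to 9, an L position)
n=15: W (go to 10, an L position)
The losing starting values of n are exactly the entries labelled L in this table (4 of them).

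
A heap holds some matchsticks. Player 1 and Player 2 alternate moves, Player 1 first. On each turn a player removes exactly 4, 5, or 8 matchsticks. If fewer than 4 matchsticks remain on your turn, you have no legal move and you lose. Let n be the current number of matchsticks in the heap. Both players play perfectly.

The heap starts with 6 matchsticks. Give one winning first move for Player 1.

Remove 4, leaving 2.

Build the W/L table. Terminal = L. A non-terminal position is W if it has a move to some L; otherwise it is L.
n=0: no move → L
n=1: no move → L
n=2: no move → L
n=3: no move → L
n=4: →0(L), so W
n=5: →1(L), so W
n=6: →2(L), so W
From 6, the L positions reachable in one move are: 2, 1. Any move reaching one of these is winning.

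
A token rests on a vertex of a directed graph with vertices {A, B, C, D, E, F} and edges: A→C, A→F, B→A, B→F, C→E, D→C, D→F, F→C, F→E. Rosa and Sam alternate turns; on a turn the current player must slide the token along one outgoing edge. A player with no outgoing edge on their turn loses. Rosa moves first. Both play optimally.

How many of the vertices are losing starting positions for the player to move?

Compute win/loss labels from the base case upward. A position with no move is L. Any other position is W if it can reach an L in one move, else L.
Every edge goes from a vertex to one that appears earlier in the order E, C, F, A, B, D, so processing vertices in that order labels each vertex after all of its successors.
E: no outgoing edge → L
C: reaches L-position E → W
F: reaches L-position E → W
A: only reaches F(W), C(W), all W → L
B: reaches L-position A → W
D: only reaches F(W), C(W), all W → L
The L vertices are A, D, E; that is 3 in all.

3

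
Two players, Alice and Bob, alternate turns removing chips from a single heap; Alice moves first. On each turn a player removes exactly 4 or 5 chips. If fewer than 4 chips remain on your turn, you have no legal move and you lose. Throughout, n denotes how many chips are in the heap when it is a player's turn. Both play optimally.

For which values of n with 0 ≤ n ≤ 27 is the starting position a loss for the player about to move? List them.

0, 1, 2, 3, 9, 10, 11, 12, 18, 19, 20, 21, 27

Classify positions by backward induction: terminal positions (no move available) are L. From any other position, the mover wins iff some move reaches an L.
n=0: no move → L
n=1: no move → L
n=2: no move → L
n=3: no move → L
n=4: W (go to 0, an L position)
n=5: W (go to 1, an L position)
n=6: W (go to 2, an L position)
n=7: W (go to 3, an L position)
n=8: W (go to 3, an L position)
n=9: L (options 5(W), 4(W) are all W)
n=10: L (options 6(W), 5(W) are all W)
n=11: L (options 7(W), 6(W) are all W)
n=12: L (options 8(W), 7(W) are all W)
n=13: W (go to 9, an L position)
n=14: W (go to 10, an L position)
n=15: W (go to 11, an L position)
n=16: W (go to 12, an L position)
n=17: W (go to 12, an L position)
n=18: L (options 14(W), 13(W) are all W)
n=19: L (options 15(W), 14(W) are all W)
n=20: L (options 16(W), 15(W) are all W)
n=21: L (options 17(W), 16(W) are all W)
n=22: W (go to 18, an L position)
n=23: W (go to 19, an L position)
n=24: W (go to 20, an L position)
n=25: W (go to 21, an L position)
n=26: W (go to 21, an L position)
n=27: L (options 23(W), 22(W) are all W)
The losing starting values of n are exactly the entries labelled L in this table (13 of them).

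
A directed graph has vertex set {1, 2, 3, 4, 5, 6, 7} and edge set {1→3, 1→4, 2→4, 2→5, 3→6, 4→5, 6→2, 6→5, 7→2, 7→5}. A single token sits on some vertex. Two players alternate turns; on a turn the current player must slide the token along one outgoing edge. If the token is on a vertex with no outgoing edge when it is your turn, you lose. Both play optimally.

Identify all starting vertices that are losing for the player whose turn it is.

3, 5

Compute win/loss labels from the base case upward. A position with no move is L. Any other position is W if it can reach an L in one move, else L.
Every edge goes from a vertex to one that appears earlier in the order 5, 4, 2, 7, 6, 3, 1, so processing vertices in that order labels each vertex after all of its successors.
5: no outgoing edge → L
4: →5(L), so W
2: →5(L), so W
7: →5(L), so W
6: →5(L), so W
3: →6(W) only, which is W, so L
1: →3(L), so W
The losing starting vertices are exactly the entries labelled L in this table (2 of them).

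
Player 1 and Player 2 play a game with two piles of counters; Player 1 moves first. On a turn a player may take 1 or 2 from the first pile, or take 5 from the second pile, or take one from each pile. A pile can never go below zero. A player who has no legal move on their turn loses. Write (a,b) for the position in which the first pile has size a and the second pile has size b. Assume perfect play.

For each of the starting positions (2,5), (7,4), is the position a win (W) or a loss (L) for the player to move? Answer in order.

Use the standard recursion: the mover loses at a terminal position; elsewhere, the mover wins exactly when some move hands the opponent an L position.
No move ever increases a pile, so every position that can arise here has a ≤ 7 and b ≤ 5; it is enough to label the cells with 0 ≤ a ≤ 7 and 0 ≤ b ≤ 5.
Every move lowers a or b (never raises either), so fill the grid row by row in increasing a, and left to right within a row: each cell's successors are then already labelled.
      b=0  b=1  b=2  b=3  b=4  b=5
a=0:    L    L    L    L    L    W
a=1:    W    W    W    W    W    W
a=2:    W    W    W    W    W    L
a=3:    L    L    L    L    L    W
a=4:    W    W    W    W    W    W
a=5:    W    W    W    W    W    L
a=6:    L    L    L    L    L    W
a=7:    W    W    W    W    W    W
Cells with no legal move (terminal, hence L): (0,0), (0,1), (0,2), (0,3), (0,4).
The remaining L cells, each justified by listing all of its moves:
(2,5): moves to (1,5)(W), (0,5)(W), (2,0)(W), (1,4)(W); every one is W ⇒ L
(3,0): moves to (2,0)(W), (1,0)(W); every one is W ⇒ L
(3,1): moves to (2,1)(W), (1,1)(W), (2,0)(W); every one is W ⇒ L
(3,2): moves to (2,2)(W), (1,2)(W), (2,1)(W); every one is W ⇒ L
(3,3): moves to (2,3)(W), (1,3)(W), (2,2)(W); every one is W ⇒ L
(3,4): moves to (2,4)(W), (1,4)(W), (2,3)(W); every one is W ⇒ L
(5,5): moves to (4,5)(W), (3,5)(W), (5,0)(W), (4,4)(W); every one is W ⇒ L
(6,0): moves to (5,0)(W), (4,0)(W); every one is W ⇒ L
(6,1): moves to (5,1)(W), (4,1)(W), (5,0)(W); every one is W ⇒ L
(6,2): moves to (5,2)(W), (4,2)(W), (5,1)(W); every one is W ⇒ L
(6,3): moves to (5,3)(W), (4,3)(W), (5,2)(W); every one is W ⇒ L
(6,4): moves to (5,4)(W), (4,4)(W), (5,3)(W); every one is W ⇒ L
Every other cell has at least one move into one of the L cells above, so it is W.
(2,5): one of the L cells justified above, so L
(7,4): the move to (6,4) reaches an L cell, so W

(2,5): L, (7,4): W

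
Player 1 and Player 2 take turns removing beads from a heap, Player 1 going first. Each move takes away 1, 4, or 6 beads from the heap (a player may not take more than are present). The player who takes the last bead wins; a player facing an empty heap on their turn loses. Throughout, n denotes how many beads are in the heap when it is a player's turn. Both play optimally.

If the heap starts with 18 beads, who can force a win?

Player 1 wins.

Compute win/loss labels from the base case upward. A position with no move is L. Any other position is W if it can reach an L in one move, else L.
n=0: no move → L
n=1: can move to 0, which is L ⇒ W
n=2: the only move is to 1(W), a W ⇒ L
n=3: can move to 2, which is L ⇒ W
n=4: can move to 0, which is L ⇒ W
n=5: moves to 4(W), 1(W); every one is W ⇒ L
n=6: can move to 5, which is L ⇒ W
n=7: moves to 6(W), 3(W), 1(W); every one is W ⇒ L
n=8: can move to 7, which is L ⇒ W
n=9: can move to 5, which is L ⇒ W
n=10: moves to 9(W), 6(W), 4(W); every one is W ⇒ L
n=11: can move to 10, which is L ⇒ W
n=12: moves to 11(W), 8(W), 6(W); every one is W ⇒ L
n=13: can move to 12, which is L ⇒ W
n=14: can move to 10, which is L ⇒ W
n=15: moves to 14(W), 11(W), 9(W); every one is W ⇒ L
n=16: can move to 15, which is L ⇒ W
n=17: moves to 16(W), 13(W), 11(W); every one is W ⇒ L
n=18: can move to 17, which is L ⇒ W
From 18 Player 1 can remove 1, leaving 17, reaching an L position.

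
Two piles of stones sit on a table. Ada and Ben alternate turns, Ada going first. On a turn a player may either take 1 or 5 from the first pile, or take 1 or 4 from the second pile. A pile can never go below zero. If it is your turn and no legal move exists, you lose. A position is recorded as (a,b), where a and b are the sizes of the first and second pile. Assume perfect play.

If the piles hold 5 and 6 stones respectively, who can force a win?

Ben wins.

Classify positions by backward induction: terminal positions (no move available) are L. From any other position, the mover wins iff some move reaches an L.
No move ever increases a pile, so every position that can arise here has a ≤ 5 and b ≤ 6; it is enough to label the cells with 0 ≤ a ≤ 5 and 0 ≤ b ≤ 6.
Every move lowers a or b (never raises either), so fill the grid row by row in increasing a, and left to right within a row: each cell's successors are then already labelled.
      b=0  b=1  b=2  b=3  b=4  b=5  b=6
a=0:    L    W    L    W    W    L    W
a=1:    W    L    W    L    W    W    L
a=2:    L    W    L    W    W    L    W
a=3:    W    L    W    L    W    W    L
a=4:    L    W    L    W    W    L    W
a=5:    W    L    W    L    W    W    L
Cells with no legal move (terminal, hence L): (0,0).
The remaining L cells, each justified by listing all of its moves:
(0,2): L (sole option (0,1)(W) is W)
(0,5): L (options (0,4)(W), (0,1)(W) are all W)
(1,1): L (options (0,1)(W), (1,0)(W) are all W)
(1,3): L (options (0,3)(W), (1,2)(W) are all W)
(1,6): L (options (0,6)(W), (1,5)(W), (1,2)(W) are all W)
(2,0): L (sole option (1,0)(W) is W)
(2,2): L (options (1,2)(W), (2,1)(W) are all W)
(2,5): L (options (1,5)(W), (2,4)(W), (2,1)(W) are all W)
(3,1): L (options (2,1)(W), (3,0)(W) are all W)
(3,3): L (options (2,3)(W), (3,2)(W) are all W)
(3,6): L (options (2,6)(W), (3,5)(W), (3,2)(W) are all W)
(4,0): L (sole option (3,0)(W) is W)
(4,2): L (options (3,2)(W), (4,1)(W) are all W)
(4,5): L (options (3,5)(W), (4,4)(W), (4,1)(W) are all W)
(5,1): L (options (4,1)(W), (0,1)(W), (5,0)(W) are all W)
(5,3): L (options (4,3)(W), (0,3)(W), (5,2)(W) are all W)
(5,6): L (options (4,6)(W), (0,6)(W), (5,5)(W), (5,2)(W) are all W)
Every other cell has at least one move into one of the L cells above, so it is W.
The starting position (5,6) is L: whatever Ada does, the opponent receives a W position.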